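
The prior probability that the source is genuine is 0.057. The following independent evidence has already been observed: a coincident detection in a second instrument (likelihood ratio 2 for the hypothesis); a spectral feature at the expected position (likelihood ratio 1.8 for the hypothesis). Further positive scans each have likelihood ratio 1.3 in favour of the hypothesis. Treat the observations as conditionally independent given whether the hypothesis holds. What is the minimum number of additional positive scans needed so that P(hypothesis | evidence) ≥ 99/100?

24

Prior odds = 0.057/0.943 = 57/943.
Combined Bayes factor of the evidence already in hand = 2 × 1.8 = 3.6.
Odds after that evidence = (57/943) × 3.6 = 1026/4715.
Target odds = 0.99/0.01 = 99.
Need 1.3ⁿ ≥ 99 ÷ (1026/4715) = 51865/114.
1.3²³ ≈417.539 falls short of 51865/114 but 1.3²⁴ ≈542.801 reaches it, so n = 24.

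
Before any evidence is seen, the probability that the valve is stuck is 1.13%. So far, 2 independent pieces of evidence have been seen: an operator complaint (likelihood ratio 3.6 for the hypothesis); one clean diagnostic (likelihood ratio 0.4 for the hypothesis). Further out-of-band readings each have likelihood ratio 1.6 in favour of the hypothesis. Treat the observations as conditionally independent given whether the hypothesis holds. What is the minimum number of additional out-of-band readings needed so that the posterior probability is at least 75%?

Prior odds = 0.0113/0.9887 = 113/9887.
Combined Bayes factor of the evidence already in hand = 3.6 × 0.4 = 1.44.
Odds after that evidence = (113/9887) × 1.44 = 4068/247175.
Target odds = 0.75/0.25 = 3.
Need 1.6ⁿ ≥ 3 ÷ (4068/247175) = 247175/1356.
1.6¹¹ ≈175.922 falls short of 247175/1356 but 1.6¹² ≈281.475 reaches it, so n = 12.

12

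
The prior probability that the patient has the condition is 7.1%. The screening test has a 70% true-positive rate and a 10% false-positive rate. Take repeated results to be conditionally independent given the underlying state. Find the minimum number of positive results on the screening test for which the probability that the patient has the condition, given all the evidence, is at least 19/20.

Prior odds = 0.071/0.929 = 71/929.
Likelihood ratio of a positive result = 0.7/0.1 = 7.
Target posterior odds = 0.95/0.05 = 19.
Need (71/929) × 7ⁿ ≥ 19, i.e. 7ⁿ ≥ 17651/71.
7² = 49 falls short of 17651/71 but 7³ = 343 reaches it, so n = 3.

3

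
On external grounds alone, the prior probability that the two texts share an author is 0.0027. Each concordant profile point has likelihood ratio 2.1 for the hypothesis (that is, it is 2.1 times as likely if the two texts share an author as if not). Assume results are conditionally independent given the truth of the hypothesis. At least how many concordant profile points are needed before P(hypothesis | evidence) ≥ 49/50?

14

Prior odds = 0.0027/0.9973 = 27/9973.
Likelihood ratio per concordant profile point = 2.1.
Target posterior odds = 0.98/0.02 = 49.
Need (27/9973) × 2.1ⁿ ≥ 49, i.e. 2.1ⁿ ≥ 488677/27.
2.1¹³ ≈15447.2 falls short of 488677/27 but 2.1¹⁴ ≈32439.2 reaches it, so n = 14.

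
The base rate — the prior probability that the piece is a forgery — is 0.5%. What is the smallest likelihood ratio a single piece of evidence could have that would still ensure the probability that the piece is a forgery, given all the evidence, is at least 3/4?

Prior odds = 0.005/0.995 = 1/199.
Target odds = 0.75/0.25 = 3.
Required Bayes factor = 3 ÷ (1/199) = 597.

597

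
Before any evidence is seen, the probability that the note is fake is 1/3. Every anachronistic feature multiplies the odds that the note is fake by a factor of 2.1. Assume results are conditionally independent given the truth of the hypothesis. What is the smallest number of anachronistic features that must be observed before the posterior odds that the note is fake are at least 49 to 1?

Prior odds = (1/3)/(2/3) = 0.5.
Likelihood ratio per anachronistic feature = 2.1.
Target odds = 49.
Require 2.1ⁿ ≥ 49 ÷ 0.5 = 98.
2.1⁶ = 85766121/1000000 falls short of 98 but 2.1⁷ ≈180.109 reaches it, so n = 7.

7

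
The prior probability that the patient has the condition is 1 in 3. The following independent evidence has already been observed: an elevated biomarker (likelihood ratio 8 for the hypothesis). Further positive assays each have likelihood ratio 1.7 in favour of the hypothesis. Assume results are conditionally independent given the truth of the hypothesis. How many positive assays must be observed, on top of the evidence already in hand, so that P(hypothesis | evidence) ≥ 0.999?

11

Prior odds = (1/3)/(2/3) = 0.5.
Bayes factor of the evidence already in hand = 8.
Odds after that evidence = 0.5 × 8 = 4.
Target odds = 0.999/0.001 = 999.
Need 1.7ⁿ ≥ 999 ÷ 4 = 249.75.
1.7¹⁰ ≈201.599 falls short of 249.75 but 1.7¹¹ ≈342.719 reaches it, so n = 11.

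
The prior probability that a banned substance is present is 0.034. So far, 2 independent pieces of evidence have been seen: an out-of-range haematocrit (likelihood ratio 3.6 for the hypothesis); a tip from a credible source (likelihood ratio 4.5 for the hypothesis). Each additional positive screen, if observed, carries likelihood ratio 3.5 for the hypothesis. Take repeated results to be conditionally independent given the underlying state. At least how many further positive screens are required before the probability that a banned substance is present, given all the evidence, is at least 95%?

Prior odds = 0.034/0.966 = 17/483.
Combined Bayes factor of the evidence already in hand = 3.6 × 4.5 = 16.2.
Odds after that evidence = (17/483) × 16.2 = 459/805.
Target odds = 0.95/0.05 = 19.
Need 3.5ⁿ ≥ 19 ÷ (459/805) = 15295/459.
3.5² = 12.25 falls short of 15295/459 but 3.5³ = 42.875 reaches it, so n = 3.

3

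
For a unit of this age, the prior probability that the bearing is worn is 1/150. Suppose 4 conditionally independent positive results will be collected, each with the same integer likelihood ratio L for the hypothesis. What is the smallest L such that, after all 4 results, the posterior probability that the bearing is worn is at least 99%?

Prior odds = (1/150)/(149/150) = 1/149.
Target odds = 0.99/0.01 = 99.
Need L⁴ ≥ 99 ÷ (1/149) = 14751.
11⁴ = 14641 < 14751 ≤ 20736 = 12⁴, so L = 12.

12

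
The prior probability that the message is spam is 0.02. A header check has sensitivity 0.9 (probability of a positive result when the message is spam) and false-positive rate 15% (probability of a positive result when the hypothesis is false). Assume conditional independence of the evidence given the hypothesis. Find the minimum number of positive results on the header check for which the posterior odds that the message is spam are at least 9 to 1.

4

Prior odds = 0.02/0.98 = 1/49.
Likelihood ratio of a positive result = 0.9/0.15 = 6.
Target odds = 9.
Require 6ⁿ ≥ 9 ÷ (1/49) = 441.
6³ = 216 falls short of 441 but 6⁴ = 1296 reaches it, so n = 4.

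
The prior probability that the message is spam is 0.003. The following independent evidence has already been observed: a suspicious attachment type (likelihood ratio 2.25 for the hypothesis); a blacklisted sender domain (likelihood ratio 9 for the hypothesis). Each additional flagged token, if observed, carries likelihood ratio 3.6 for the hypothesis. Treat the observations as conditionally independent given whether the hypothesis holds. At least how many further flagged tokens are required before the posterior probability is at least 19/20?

5

Prior odds = 0.003/0.997 = 3/997.
Combined Bayes factor of the evidence already in hand = 2.25 × 9 = 20.25.
Odds after that evidence = (3/997) × 20.25 = 243/3988.
Target odds = 0.95/0.05 = 19.
Need 3.6ⁿ ≥ 19 ÷ (243/3988) = 75772/243.
3.6⁴ = 167.9616 falls short of 75772/243 but 3.6⁵ = 604.66176 reaches it, so n = 5.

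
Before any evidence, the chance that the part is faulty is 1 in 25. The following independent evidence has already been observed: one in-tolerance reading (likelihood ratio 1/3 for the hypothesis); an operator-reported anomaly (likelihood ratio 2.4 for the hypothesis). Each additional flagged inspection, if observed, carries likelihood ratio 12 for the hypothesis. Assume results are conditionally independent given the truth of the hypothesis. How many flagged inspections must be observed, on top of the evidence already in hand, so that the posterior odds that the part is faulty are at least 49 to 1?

3

Prior odds = 0.04/0.96 = 1/24.
Combined Bayes factor of the evidence already in hand = (1/3) × 2.4 = 0.8.
Odds after that evidence = (1/24) × 0.8 = 1/30.
Target odds = 49.
Need 12ⁿ ≥ 49 ÷ (1/30) = 1470.
12² = 144 falls short of 1470 but 12³ = 1728 reaches it, so n = 3.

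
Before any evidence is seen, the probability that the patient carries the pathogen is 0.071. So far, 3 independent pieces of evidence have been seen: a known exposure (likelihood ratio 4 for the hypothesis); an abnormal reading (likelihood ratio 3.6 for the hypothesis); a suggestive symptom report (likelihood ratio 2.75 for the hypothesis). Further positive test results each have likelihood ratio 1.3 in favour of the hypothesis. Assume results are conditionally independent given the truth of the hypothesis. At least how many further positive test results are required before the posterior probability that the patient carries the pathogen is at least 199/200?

Prior odds = 0.071/0.929 = 71/929.
Combined Bayes factor of the evidence already in hand = 4 × 3.6 × 2.75 = 39.6.
Odds after that evidence = (71/929) × 39.6 = 14058/4645.
Target odds = 0.995/0.005 = 199.
Need 1.3ⁿ ≥ 199 ÷ (14058/4645) = 924355/14058.
1.3¹⁵ ≈51.1859 falls short of 924355/14058 but 1.3¹⁶ ≈66.5417 reaches it, so n = 16.

16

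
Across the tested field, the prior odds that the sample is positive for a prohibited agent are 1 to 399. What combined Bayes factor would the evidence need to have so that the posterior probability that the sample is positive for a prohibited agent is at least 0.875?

Prior odds = 1/399.
Target odds = 0.875/0.125 = 7.
Required Bayes factor = 7 ÷ (1/399) = 2793.

2793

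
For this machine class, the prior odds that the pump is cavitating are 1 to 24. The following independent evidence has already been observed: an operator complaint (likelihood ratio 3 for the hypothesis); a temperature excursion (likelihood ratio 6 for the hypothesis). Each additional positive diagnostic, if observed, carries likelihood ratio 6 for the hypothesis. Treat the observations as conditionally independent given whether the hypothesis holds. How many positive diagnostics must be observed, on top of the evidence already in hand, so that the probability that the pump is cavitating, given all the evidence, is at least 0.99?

Prior odds = 1/24.
Combined Bayes factor of the evidence already in hand = 3 × 6 = 18.
Odds after that evidence = (1/24) × 18 = 0.75.
Target odds = 0.99/0.01 = 99.
Need 6ⁿ ≥ 99 ÷ 0.75 = 132.
6² = 36 falls short of 132 but 6³ = 216 reaches it, so n = 3.

3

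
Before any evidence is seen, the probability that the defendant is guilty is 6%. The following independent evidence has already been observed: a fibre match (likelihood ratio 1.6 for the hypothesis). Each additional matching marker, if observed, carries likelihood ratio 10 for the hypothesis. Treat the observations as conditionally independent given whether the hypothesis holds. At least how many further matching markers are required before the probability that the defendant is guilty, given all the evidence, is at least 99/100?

Prior odds = 0.06/0.94 = 3/47.
Bayes factor of the evidence already in hand = 1.6.
Odds after that evidence = (3/47) × 1.6 = 24/235.
Target odds = 0.99/0.01 = 99.
Need 10ⁿ ≥ 99 ÷ (24/235) = 969.375.
10² = 100 falls short of 969.375 but 10³ = 1000 reaches it, so n = 3.

3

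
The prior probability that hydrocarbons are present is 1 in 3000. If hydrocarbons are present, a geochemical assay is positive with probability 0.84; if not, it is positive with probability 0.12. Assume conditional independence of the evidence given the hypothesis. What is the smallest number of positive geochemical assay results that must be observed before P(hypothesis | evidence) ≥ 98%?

Prior odds = (1/3000)/(2999/3000) = 1/2999.
Likelihood ratio of a positive = 0.84/0.12 = 7.
Target odds: 0.98 ÷ 0.02 = 49.
Require 7ⁿ ≥ 49 ÷ (1/2999) = 146951.
7⁶ = 117649 falls short of 146951 but 7⁷ = 823543 reaches it, so n = 7.

7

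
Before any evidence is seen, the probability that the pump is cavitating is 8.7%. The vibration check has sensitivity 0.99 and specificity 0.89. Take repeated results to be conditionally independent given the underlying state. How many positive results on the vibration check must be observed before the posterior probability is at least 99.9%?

Prior odds = 0.087/0.913 = 87/913.
False-positive rate = 1 − 0.89 = 0.11; likelihood ratio of a positive = 0.99/0.11 = 9.
Target posterior odds = 0.999/0.001 = 999.
Need (87/913) × 9ⁿ ≥ 999, i.e. 9ⁿ ≥ 304029/29.
9⁴ = 6561 falls short of 304029/29 but 9⁵ = 59049 reaches it, so n = 5.

5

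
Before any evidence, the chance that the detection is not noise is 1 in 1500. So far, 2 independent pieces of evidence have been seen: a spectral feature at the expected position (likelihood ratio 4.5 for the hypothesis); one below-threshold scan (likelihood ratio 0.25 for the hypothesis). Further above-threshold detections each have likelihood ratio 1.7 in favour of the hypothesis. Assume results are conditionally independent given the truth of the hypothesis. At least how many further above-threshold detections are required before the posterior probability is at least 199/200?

24

Prior odds = (1/1500)/(1499/1500) = 1/1499.
Combined Bayes factor of the evidence already in hand = 4.5 × 0.25 = 1.125.
Odds after that evidence = (1/1499) × 1.125 = 9/11992.
Target odds = 0.995/0.005 = 199.
Need 1.7ⁿ ≥ 199 ÷ (9/11992) = 2386408/9.
1.7²³ ≈199676 falls short of 2386408/9 but 1.7²⁴ ≈339449 reaches it, so n = 24.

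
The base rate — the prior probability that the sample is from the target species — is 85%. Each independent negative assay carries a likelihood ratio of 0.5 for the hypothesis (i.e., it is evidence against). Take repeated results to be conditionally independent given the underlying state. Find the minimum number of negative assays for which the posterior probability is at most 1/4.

Prior odds = 0.85/0.15 = 17/3.
Likelihood ratio per negative assay = 0.5.
Target odds: 0.25 ÷ 0.75 = 1/3.
Require 0.5ⁿ ≤ 1/3 ÷ (17/3) = 1/17.
0.5⁴ = 0.0625 is still above 1/17 but 0.5⁵ = 0.03125 is at or below it, so n = 5.

5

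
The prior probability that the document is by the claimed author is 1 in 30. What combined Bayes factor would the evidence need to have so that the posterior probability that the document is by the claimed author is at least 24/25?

Prior odds = (1/30)/(29/30) = 1/29.
Target odds = 0.96/0.04 = 24.
Required Bayes factor = 24 ÷ (1/29) = 696.

696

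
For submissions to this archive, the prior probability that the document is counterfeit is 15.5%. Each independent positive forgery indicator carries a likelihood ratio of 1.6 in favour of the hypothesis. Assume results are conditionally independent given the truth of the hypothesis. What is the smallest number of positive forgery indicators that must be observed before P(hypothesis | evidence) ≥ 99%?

14

Prior odds: 0.155 ÷ 0.845 = 31/169.
Likelihood ratio per positive forgery indicator = 1.6.
Target odds: 0.99 ÷ 0.01 = 99.
Need (31/169) × 1.6ⁿ ≥ 99, i.e. 1.6ⁿ ≥ 16731/31.
1.6¹³ ≈450.36 falls short of 16731/31 but 1.6¹⁴ ≈720.576 reaches it, so n = 14.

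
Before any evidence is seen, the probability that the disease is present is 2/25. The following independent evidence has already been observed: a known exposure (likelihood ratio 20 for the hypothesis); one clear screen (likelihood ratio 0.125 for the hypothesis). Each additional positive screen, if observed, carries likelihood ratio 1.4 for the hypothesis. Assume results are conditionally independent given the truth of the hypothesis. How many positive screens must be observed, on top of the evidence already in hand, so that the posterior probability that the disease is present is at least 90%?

12

Prior odds = 0.08/0.92 = 2/23.
Combined Bayes factor of the evidence already in hand = 20 × 0.125 = 2.5.
Odds after that evidence = (2/23) × 2.5 = 5/23.
Target odds = 0.9/0.1 = 9.
Need 1.4ⁿ ≥ 9 ÷ (5/23) = 41.4.
1.4¹¹ ≈40.4957 falls short of 41.4 but 1.4¹² ≈56.6939 reaches it, so n = 12.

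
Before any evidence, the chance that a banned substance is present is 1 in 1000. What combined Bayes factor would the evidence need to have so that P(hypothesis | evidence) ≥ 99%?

Prior odds = 0.001/0.999 = 1/999.
Target odds = 0.99/0.01 = 99.
Required Bayes factor = 99 ÷ (1/999) = 98901.

98901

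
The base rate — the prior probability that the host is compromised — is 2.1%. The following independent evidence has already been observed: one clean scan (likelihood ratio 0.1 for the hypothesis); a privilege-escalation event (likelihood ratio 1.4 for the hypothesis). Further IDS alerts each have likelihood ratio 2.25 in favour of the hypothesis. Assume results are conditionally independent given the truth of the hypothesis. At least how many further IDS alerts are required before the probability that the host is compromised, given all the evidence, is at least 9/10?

Prior odds = 0.021/0.979 = 21/979.
Combined Bayes factor of the evidence already in hand = 0.1 × 1.4 = 0.14.
Odds after that evidence = (21/979) × 0.14 = 147/48950.
Target odds = 0.9/0.1 = 9.
Need 2.25ⁿ ≥ 9 ÷ (147/48950) = 146850/49.
2.25⁹ = 387420489/262144 falls short of 146850/49 but 2.25¹⁰ ≈3325.26 reaches it, so n = 10.

10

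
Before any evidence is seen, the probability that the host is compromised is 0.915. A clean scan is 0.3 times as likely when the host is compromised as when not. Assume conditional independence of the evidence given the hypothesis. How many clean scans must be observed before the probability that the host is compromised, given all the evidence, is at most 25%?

Prior odds = 0.915/0.085 = 183/17.
Likelihood ratio per clean scan = 0.3.
Target odds: 0.25 ÷ 0.75 = 1/3.
Require 0.3ⁿ ≤ 1/3 ÷ (183/17) = 17/549.
0.3² = 0.09 is still above 17/549 but 0.3³ = 0.027 is at or below it, so n = 3.

3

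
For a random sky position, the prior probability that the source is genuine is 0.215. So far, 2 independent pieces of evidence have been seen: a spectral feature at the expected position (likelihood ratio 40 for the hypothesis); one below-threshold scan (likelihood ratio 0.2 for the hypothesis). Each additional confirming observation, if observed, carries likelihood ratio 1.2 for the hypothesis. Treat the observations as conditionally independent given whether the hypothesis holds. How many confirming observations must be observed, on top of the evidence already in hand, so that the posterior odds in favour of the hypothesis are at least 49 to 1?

18

Prior odds = 0.215/0.785 = 43/157.
Combined Bayes factor of the evidence already in hand = 40 × 0.2 = 8.
Odds after that evidence = (43/157) × 8 = 344/157.
Target odds = 49.
Need 1.2ⁿ ≥ 49 ÷ (344/157) = 7693/344.
1.2¹⁷ ≈22.1861 falls short of 7693/344 but 1.2¹⁸ ≈26.6233 reaches it, so n = 18.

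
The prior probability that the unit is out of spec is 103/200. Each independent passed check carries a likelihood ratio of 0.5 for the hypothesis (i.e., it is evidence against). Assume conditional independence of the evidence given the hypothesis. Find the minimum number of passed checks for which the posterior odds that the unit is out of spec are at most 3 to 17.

Prior odds: 0.515 ÷ 0.485 = 103/97.
Likelihood ratio per passed check = 0.5.
Target odds = 3/17.
Require 0.5ⁿ ≤ 3/17 ÷ (103/97) = 291/1751.
0.5² = 0.25 is still above 291/1751 but 0.5³ = 0.125 is at or below it, so n = 3.

3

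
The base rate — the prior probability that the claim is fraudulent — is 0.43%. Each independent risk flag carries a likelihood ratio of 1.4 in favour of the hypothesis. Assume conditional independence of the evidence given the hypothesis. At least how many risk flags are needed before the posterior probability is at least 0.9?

23

Prior odds: 0.0043 ÷ 0.9957 = 43/9957.
Likelihood ratio per risk flag = 1.4.
Target odds: 0.9 ÷ 0.1 = 9.
Need (43/9957) × 1.4ⁿ ≥ 9, i.e. 1.4ⁿ ≥ 89613/43.
1.4²² ≈1639.9 falls short of 89613/43 but 1.4²³ ≈2295.86 reaches it, so n = 23.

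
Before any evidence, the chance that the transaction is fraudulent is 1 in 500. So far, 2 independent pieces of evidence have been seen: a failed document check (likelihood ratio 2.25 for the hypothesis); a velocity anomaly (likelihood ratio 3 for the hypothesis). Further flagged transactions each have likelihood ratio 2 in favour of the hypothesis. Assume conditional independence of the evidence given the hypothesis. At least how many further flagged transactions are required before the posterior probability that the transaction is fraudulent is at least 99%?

13

Prior odds = 0.002/0.998 = 1/499.
Combined Bayes factor of the evidence already in hand = 2.25 × 3 = 6.75.
Odds after that evidence = (1/499) × 6.75 = 27/1996.
Target odds = 0.99/0.01 = 99.
Need 2ⁿ ≥ 99 ÷ (27/1996) = 21956/3.
2¹² = 4096 falls short of 21956/3 but 2¹³ = 8192 reaches it, so n = 13.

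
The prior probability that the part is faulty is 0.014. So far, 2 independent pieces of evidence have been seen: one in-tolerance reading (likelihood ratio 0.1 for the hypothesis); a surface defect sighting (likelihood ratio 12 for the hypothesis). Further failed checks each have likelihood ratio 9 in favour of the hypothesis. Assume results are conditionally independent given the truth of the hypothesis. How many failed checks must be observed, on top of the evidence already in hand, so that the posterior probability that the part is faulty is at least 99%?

Prior odds = 0.014/0.986 = 7/493.
Combined Bayes factor of the evidence already in hand = 0.1 × 12 = 1.2.
Odds after that evidence = (7/493) × 1.2 = 42/2465.
Target odds = 0.99/0.01 = 99.
Need 9ⁿ ≥ 99 ÷ (42/2465) = 81345/14.
9³ = 729 falls short of 81345/14 but 9⁴ = 6561 reaches it, so n = 4.

4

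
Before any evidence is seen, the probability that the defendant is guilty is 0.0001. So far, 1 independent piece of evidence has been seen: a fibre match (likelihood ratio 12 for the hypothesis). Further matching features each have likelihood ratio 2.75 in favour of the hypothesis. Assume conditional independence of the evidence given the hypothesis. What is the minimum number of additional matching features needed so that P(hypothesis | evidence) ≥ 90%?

9

Prior odds = 0.0001/0.9999 = 1/9999.
Bayes factor of the evidence already in hand = 12.
Odds after that evidence = (1/9999) × 12 = 4/3333.
Target odds = 0.9/0.1 = 9.
Need 2.75ⁿ ≥ 9 ÷ (4/3333) = 7499.25.
2.75⁸ = 214358881/65536 falls short of 7499.25 but 2.75⁹ ≈8994.86 reaches it, so n = 9.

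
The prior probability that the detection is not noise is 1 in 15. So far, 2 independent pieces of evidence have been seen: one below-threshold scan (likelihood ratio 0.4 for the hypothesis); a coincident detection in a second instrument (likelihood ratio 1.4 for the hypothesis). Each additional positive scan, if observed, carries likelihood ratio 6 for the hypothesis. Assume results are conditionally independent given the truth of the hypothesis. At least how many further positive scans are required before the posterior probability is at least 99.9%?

Prior odds = (1/15)/(14/15) = 1/14.
Combined Bayes factor of the evidence already in hand = 0.4 × 1.4 = 0.56.
Odds after that evidence = (1/14) × 0.56 = 0.04.
Target odds = 0.999/0.001 = 999.
Need 6ⁿ ≥ 999 ÷ 0.04 = 24975.
6⁵ = 7776 falls short of 24975 but 6⁶ = 46656 reaches it, so n = 6.

6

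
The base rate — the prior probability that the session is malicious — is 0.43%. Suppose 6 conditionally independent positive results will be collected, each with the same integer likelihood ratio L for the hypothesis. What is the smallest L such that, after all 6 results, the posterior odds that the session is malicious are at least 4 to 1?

Prior odds = 0.0043/0.9957 = 43/9957.
Target odds = 4.
Need L⁶ ≥ 4 ÷ (43/9957) = 39828/43.
3⁶ = 729 < 39828/43 ≤ 4096 = 4⁶, so L = 4.

4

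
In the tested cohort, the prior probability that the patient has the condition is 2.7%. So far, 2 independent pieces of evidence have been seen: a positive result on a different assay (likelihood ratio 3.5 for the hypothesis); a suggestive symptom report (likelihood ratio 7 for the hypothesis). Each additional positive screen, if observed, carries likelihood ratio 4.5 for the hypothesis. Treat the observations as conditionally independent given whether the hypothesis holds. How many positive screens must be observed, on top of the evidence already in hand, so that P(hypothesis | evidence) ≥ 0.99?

4

Prior odds = 0.027/0.973 = 27/973.
Combined Bayes factor of the evidence already in hand = 3.5 × 7 = 24.5.
Odds after that evidence = (27/973) × 24.5 = 189/278.
Target odds = 0.99/0.01 = 99.
Need 4.5ⁿ ≥ 99 ÷ (189/278) = 3058/21.
4.5³ = 91.125 falls short of 3058/21 but 4.5⁴ = 410.0625 reaches it, so n = 4.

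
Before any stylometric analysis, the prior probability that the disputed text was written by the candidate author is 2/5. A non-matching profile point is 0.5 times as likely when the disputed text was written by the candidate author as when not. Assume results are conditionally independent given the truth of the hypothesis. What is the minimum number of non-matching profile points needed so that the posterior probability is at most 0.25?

Prior odds: 0.4 ÷ 0.6 = 2/3.
Likelihood ratio per non-matching profile point = 0.5.
Target posterior odds = 0.25/0.75 = 1/3.
Need (2/3) × 0.5ⁿ ≤ 1/3, i.e. 0.5ⁿ ≤ 0.5.
0.5¹ = 0.5, which is already at or below the required 0.5; so n = 1.

1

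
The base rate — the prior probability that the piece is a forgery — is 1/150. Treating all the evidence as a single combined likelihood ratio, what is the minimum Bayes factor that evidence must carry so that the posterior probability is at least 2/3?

Prior odds = (1/150)/(149/150) = 1/149.
Target odds = (2/3)/(1/3) = 2.
Required Bayes factor = 2 ÷ (1/149) = 298.

298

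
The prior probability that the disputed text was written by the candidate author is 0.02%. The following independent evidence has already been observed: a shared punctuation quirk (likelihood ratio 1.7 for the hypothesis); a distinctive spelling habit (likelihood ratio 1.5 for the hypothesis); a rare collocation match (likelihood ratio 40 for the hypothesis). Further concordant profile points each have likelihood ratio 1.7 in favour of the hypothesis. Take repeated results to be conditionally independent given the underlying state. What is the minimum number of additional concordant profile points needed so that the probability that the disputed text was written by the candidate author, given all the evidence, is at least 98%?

Prior odds = 0.0002/0.9998 = 1/4999.
Combined Bayes factor of the evidence already in hand = 1.7 × 1.5 × 40 = 102.
Odds after that evidence = (1/4999) × 102 = 102/4999.
Target odds = 0.98/0.02 = 49.
Need 1.7ⁿ ≥ 49 ÷ (102/4999) = 244951/102.
1.7¹⁴ ≈1683.78 falls short of 244951/102 but 1.7¹⁵ ≈2862.42 reaches it, so n = 15.

15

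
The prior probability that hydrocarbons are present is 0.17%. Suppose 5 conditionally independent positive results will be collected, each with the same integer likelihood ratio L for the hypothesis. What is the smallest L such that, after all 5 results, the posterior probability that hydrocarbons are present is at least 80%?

5

Prior odds = 0.0017/0.9983 = 17/9983.
Target odds = 0.8/0.2 = 4.
Need L⁵ ≥ 4 ÷ (17/9983) = 39932/17.
4⁵ = 1024 < 39932/17 ≤ 3125 = 5⁵, so L = 5.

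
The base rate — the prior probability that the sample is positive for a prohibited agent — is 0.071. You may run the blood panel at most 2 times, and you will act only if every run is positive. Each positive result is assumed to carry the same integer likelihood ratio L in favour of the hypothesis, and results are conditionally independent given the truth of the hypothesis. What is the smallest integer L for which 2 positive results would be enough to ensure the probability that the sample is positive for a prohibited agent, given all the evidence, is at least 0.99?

36

Prior odds = 0.071/0.929 = 71/929.
Target odds = 0.99/0.01 = 99.
Need L² ≥ 99 ÷ (71/929) = 91971/71.
35² = 1225 < 91971/71 ≤ 1296 = 36², so L = 36.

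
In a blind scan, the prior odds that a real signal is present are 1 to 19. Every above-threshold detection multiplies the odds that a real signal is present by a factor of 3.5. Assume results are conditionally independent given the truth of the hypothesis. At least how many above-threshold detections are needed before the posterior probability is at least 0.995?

7

Prior odds = 1/19.
Likelihood ratio per above-threshold detection = 3.5.
Target posterior odds = 0.995/0.005 = 199.
Require 3.5ⁿ ≥ 199 ÷ (1/19) = 3781.
3.5⁶ = 1838.265625 falls short of 3781 but 3.5⁷ = 823543/128 reaches it, so n = 7.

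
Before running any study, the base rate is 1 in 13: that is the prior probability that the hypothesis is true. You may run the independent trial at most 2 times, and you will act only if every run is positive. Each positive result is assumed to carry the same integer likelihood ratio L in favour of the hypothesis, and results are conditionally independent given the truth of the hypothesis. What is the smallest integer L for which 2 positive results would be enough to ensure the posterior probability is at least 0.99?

35

Prior odds = (1/13)/(12/13) = 1/12.
Target odds = 0.99/0.01 = 99.
Need L² ≥ 99 ÷ (1/12) = 1188.
34² = 1156 < 1188 ≤ 1225 = 35², so L = 35.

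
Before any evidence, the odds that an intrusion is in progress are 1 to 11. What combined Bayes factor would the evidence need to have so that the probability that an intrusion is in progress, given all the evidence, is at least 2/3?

Prior odds = 1/11.
Target odds = (2/3)/(1/3) = 2.
Required Bayes factor = 2 ÷ (1/11) = 22.

22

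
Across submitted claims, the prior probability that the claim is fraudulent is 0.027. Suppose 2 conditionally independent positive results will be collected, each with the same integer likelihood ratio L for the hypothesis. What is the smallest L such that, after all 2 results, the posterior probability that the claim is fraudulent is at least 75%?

11

Prior odds = 0.027/0.973 = 27/973.
Target odds = 0.75/0.25 = 3.
Need L² ≥ 3 ÷ (27/973) = 973/9.
10² = 100 < 973/9 ≤ 121 = 11², so L = 11.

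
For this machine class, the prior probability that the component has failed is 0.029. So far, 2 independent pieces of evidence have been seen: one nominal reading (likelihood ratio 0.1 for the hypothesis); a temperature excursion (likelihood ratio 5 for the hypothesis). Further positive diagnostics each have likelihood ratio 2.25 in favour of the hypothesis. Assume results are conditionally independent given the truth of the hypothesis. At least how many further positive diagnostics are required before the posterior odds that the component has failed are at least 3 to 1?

Prior odds = 0.029/0.971 = 29/971.
Combined Bayes factor of the evidence already in hand = 0.1 × 5 = 0.5.
Odds after that evidence = (29/971) × 0.5 = 29/1942.
Target odds = 3.
Need 2.25ⁿ ≥ 3 ÷ (29/1942) = 5826/29.
2.25⁶ = 531441/4096 falls short of 5826/29 but 2.25⁷ = 4782969/16384 reaches it, so n = 7.

7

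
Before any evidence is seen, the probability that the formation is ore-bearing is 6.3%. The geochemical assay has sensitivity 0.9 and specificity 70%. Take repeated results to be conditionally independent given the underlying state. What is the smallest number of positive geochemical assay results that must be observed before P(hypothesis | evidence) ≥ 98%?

Prior odds: 0.063 ÷ 0.937 = 63/937.
False-positive rate = 1 − 0.7 = 0.3; likelihood ratio of a positive = 0.9/0.3 = 3.
Target odds: 0.98 ÷ 0.02 = 49.
Need (63/937) × 3ⁿ ≥ 49, i.e. 3ⁿ ≥ 6559/9.
3⁵ = 243 falls short of 6559/9 but 3⁶ = 729 reaches it, so n = 6.

6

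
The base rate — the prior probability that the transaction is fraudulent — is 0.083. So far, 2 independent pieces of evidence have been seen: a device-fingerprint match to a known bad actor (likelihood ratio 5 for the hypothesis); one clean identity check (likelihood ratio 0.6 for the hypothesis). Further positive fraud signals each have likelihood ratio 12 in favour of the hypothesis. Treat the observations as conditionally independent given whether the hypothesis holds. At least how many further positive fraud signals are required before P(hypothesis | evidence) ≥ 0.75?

1

Prior odds = 0.083/0.917 = 83/917.
Combined Bayes factor of the evidence already in hand = 5 × 0.6 = 3.
Odds after that evidence = (83/917) × 3 = 249/917.
Target odds = 0.75/0.25 = 3.
Need 12ⁿ ≥ 3 ÷ (249/917) = 917/83.
12¹ = 12, which meets the required 917/83; so n = 1.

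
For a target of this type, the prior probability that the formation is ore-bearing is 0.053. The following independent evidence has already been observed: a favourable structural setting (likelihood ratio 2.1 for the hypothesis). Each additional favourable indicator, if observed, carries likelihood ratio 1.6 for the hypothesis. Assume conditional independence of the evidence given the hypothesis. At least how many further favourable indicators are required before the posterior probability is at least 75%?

Prior odds = 0.053/0.947 = 53/947.
Bayes factor of the evidence already in hand = 2.1.
Odds after that evidence = (53/947) × 2.1 = 1113/9470.
Target odds = 0.75/0.25 = 3.
Need 1.6ⁿ ≥ 3 ÷ (1113/9470) = 9470/371.
1.6⁶ = 262144/15625 falls short of 9470/371 but 1.6⁷ = 2097152/78125 reaches it, so n = 7.

7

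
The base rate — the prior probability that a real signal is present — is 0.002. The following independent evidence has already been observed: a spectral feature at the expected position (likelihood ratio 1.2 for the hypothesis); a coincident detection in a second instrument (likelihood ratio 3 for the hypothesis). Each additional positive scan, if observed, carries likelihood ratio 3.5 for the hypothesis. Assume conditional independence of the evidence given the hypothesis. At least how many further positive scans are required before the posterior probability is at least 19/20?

7

Prior odds = 0.002/0.998 = 1/499.
Combined Bayes factor of the evidence already in hand = 1.2 × 3 = 3.6.
Odds after that evidence = (1/499) × 3.6 = 18/2495.
Target odds = 0.95/0.05 = 19.
Need 3.5ⁿ ≥ 19 ÷ (18/2495) = 47405/18.
3.5⁶ = 1838.265625 falls short of 47405/18 but 3.5⁷ = 823543/128 reaches it, so n = 7.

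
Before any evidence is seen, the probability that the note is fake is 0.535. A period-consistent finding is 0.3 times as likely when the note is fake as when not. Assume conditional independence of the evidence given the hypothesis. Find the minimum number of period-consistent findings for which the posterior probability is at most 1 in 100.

4

Prior odds: 0.535 ÷ 0.465 = 107/93.
Likelihood ratio per period-consistent finding = 0.3.
Target posterior odds = 0.01/0.99 = 1/99.
Need (107/93) × 0.3ⁿ ≤ 1/99, i.e. 0.3ⁿ ≤ 31/3531.
0.3³ = 0.027 is still above 31/3531 but 0.3⁴ = 0.0081 is at or below it, so n = 4.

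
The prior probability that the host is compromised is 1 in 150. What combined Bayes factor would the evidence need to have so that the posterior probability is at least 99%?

14751

Prior odds = (1/150)/(149/150) = 1/149.
Target odds = 0.99/0.01 = 99.
Required Bayes factor = 99 ÷ (1/149) = 14751.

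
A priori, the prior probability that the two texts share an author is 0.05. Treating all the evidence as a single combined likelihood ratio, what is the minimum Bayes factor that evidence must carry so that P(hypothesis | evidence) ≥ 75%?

57

Prior odds = 0.05/0.95 = 1/19.
Target odds = 0.75/0.25 = 3.
Required Bayes factor = 3 ÷ (1/19) = 57.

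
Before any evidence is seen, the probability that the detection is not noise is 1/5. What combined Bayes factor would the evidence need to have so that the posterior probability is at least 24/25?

96

Prior odds = 0.2/0.8 = 0.25.
Target odds = 0.96/0.04 = 24.
Required Bayes factor = 24 ÷ 0.25 = 96.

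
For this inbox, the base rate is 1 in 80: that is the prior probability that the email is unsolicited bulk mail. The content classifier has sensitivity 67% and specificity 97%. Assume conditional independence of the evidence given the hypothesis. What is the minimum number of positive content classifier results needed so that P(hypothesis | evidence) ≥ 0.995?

4

Prior odds = 0.0125/0.9875 = 1/79.
False-positive rate = 1 − 0.97 = 0.03; likelihood ratio of a positive = 0.67/0.03 = 67/3.
Target odds: 0.995 ÷ 0.005 = 199.
Need (1/79) × (67/3)ⁿ ≥ 199, i.e. (67/3)ⁿ ≥ 15721.
(67/3)³ = 300763/27 falls short of 15721 but (67/3)⁴ = 20151121/81 reaches it, so n = 4.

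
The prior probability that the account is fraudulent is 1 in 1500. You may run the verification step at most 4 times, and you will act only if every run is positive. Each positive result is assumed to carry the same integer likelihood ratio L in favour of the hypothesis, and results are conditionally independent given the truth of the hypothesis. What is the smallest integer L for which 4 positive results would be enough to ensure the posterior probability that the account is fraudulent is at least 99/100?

Prior odds = (1/1500)/(1499/1500) = 1/1499.
Target odds = 0.99/0.01 = 99.
Need L⁴ ≥ 99 ÷ (1/1499) = 148401.
19⁴ = 130321 < 148401 ≤ 160000 = 20⁴, so L = 20.

20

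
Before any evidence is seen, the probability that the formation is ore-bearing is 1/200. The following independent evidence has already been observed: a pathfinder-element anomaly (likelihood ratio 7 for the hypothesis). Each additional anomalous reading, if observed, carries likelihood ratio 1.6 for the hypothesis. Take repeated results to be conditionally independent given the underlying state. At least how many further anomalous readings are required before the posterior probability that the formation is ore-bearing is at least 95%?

14

Prior odds = 0.005/0.995 = 1/199.
Bayes factor of the evidence already in hand = 7.
Odds after that evidence = (1/199) × 7 = 7/199.
Target odds = 0.95/0.05 = 19.
Need 1.6ⁿ ≥ 19 ÷ (7/199) = 3781/7.
1.6¹³ ≈450.36 falls short of 3781/7 but 1.6¹⁴ ≈720.576 reaches it, so n = 14.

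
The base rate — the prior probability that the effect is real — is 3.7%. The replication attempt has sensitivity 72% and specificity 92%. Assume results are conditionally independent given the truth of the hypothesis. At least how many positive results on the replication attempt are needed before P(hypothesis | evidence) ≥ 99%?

Prior odds: 0.037 ÷ 0.963 = 37/963.
False-positive rate = 1 − 0.92 = 0.08; likelihood ratio of a positive = 0.72/0.08 = 9.
Target odds: 0.99 ÷ 0.01 = 99.
Require 9ⁿ ≥ 99 ÷ (37/963) = 95337/37.
9³ = 729 falls short of 95337/37 but 9⁴ = 6561 reaches it, so n = 4.

4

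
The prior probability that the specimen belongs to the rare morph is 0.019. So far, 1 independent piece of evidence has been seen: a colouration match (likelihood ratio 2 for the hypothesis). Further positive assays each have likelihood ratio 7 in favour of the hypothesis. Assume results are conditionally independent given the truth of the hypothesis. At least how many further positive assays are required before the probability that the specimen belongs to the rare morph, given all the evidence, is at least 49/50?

Prior odds = 0.019/0.981 = 19/981.
Bayes factor of the evidence already in hand = 2.
Odds after that evidence = (19/981) × 2 = 38/981.
Target odds = 0.98/0.02 = 49.
Need 7ⁿ ≥ 49 ÷ (38/981) = 48069/38.
7³ = 343 falls short of 48069/38 but 7⁴ = 2401 reaches it, so n = 4.

4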